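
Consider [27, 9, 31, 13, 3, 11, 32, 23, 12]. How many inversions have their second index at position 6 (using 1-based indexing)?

3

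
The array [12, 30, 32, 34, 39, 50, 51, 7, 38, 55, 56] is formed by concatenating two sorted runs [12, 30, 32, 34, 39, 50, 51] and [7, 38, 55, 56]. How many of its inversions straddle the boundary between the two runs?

10 cross-inversions

Take each right-half value and tally the left-half values above it:
r = 7: 12, 30, 32, 34, 39, 50, 51 → 7
r = 38: 39, 50, 51 → 3
r = 55: none → 0
r = 56: none → 0
Cross-inversions: 7 + 3 + 0 + 0 = 10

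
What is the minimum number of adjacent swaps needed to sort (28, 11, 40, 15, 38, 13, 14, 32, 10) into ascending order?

Minimum adjacent swaps = number of inversions (each swap of adjacent out-of-order elements removes one inversion and no swap can remove more).
Count inversions — for each element, later elements that are smaller:
28: 11, 15, 13, 14, 10 → 5
11: 10 → 1
40: 15, 38, 13, 14, 32, 10 → 6
15: 13, 14, 10 → 3
38: 13, 14, 32, 10 → 4
13: 10 → 1
14: 10 → 1
32: 10 → 1
10: none → 0
Total inversions: 5 + 1 + 6 + 3 + 4 + 1 + 1 + 1 + 0 = 22

22 swaps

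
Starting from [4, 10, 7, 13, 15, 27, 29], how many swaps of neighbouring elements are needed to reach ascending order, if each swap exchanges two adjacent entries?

1 adjacent swap

The minimum number of adjacent swaps to sort an array equals its inversion count, since every such swap removes exactly one inversion.
Count inversions — for each element, later elements that are smaller:
4: none → 0
10: 7 → 1
7: none → 0
13: none → 0
15: none → 0
27: none → 0
29: none → 0
Total inversions: 0 + 1 + 0 + 0 + 0 + 0 + 0 = 1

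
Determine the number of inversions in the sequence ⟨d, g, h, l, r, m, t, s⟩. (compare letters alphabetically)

Sweep left to right; for each value list the smaller values that follow it:
d → none → 0
g → none → 0
h → none → 0
l → none → 0
r → m → 1
m → none → 0
t → s → 1
s → none → 0
Sum: 0 + 0 + 0 + 0 + 1 + 0 + 1 + 0 = 2

There are 2 inversions.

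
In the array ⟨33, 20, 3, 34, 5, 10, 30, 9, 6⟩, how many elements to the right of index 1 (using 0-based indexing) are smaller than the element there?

The element at index 1 is 20.
Elements after it: 3, 34, 5, 10, 30, 9, 6
Those smaller than 20: 3, 5, 10, 9, 6

5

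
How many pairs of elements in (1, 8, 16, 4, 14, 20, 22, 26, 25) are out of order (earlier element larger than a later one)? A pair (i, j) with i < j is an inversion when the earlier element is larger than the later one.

4

Element-by-element contributions:
1 → none → 0
8 → 4 → 1
16 → 4, 14 → 2
4 → none → 0
14 → none → 0
20 → none → 0
22 → none → 0
26 → 25 → 1
25 → none → 0
Sum: 0 + 1 + 2 + 0 + 0 + 0 + 0 + 1 + 0 = 4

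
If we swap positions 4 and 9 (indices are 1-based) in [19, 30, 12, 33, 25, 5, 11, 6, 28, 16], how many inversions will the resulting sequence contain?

Positions 4 and 9 hold 33 and 28; after swapping, the array is [19, 30, 12, 28, 25, 5, 11, 6, 33, 16].
Sweep left to right; for each value list the smaller values that follow it:
19 → 12, 5, 11, 6, 16 → 5
30 → 12, 28, 25, 5, 11, 6, 16 → 7
12 → 5, 11, 6 → 3
28 → 25, 5, 11, 6, 16 → 5
25 → 5, 11, 6, 16 → 4
5 → none → 0
11 → 6 → 1
6 → none → 0
33 → 16 → 1
16 → none → 0
Sum: 5 + 7 + 3 + 5 + 4 + 0 + 1 + 0 + 1 + 0 = 26

26 inversions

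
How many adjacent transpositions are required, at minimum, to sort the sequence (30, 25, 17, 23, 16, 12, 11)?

20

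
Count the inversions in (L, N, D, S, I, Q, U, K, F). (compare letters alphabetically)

18

Count, for each position, how many later elements it exceeds:
L: 4
N: 4
D: 0
S: 4
I: 1
Q: 2
U: 2
K: 1
F: 0
Sum: 4 + 4 + 0 + 4 + 1 + 2 + 2 + 1 + 0 = 18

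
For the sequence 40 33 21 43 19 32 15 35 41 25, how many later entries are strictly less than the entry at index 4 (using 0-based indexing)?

1

The element at index 4 is 19.
Elements after it: 32, 15, 35, 41, 25
Those smaller than 19: 15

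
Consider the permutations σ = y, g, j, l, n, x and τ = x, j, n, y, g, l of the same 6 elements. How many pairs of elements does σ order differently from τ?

Discordant pairs: 10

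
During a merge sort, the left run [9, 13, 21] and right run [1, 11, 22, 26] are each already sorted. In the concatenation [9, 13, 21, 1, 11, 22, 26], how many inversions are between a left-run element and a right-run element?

Count, for every r in R, how many entries of L exceed r:
r = 1: 9, 13, 21 → 3
r = 11: 13, 21 → 2
r = 22: none → 0
r = 26: none → 0
Cross-inversions: 3 + 2 + 0 + 0 = 5

5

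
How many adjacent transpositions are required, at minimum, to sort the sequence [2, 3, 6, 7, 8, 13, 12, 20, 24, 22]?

The minimum number of adjacent swaps to sort an array equals its inversion count, since every such swap removes exactly one inversion.
Count inversions — for each element, later elements that are smaller:
2: none → 0
3: none → 0
6: none → 0
7: none → 0
8: none → 0
13: 12 → 1
12: none → 0
20: none → 0
24: 22 → 1
22: none → 0
Total inversions: 0 + 0 + 0 + 0 + 0 + 1 + 0 + 0 + 1 + 0 = 2

Swaps: 2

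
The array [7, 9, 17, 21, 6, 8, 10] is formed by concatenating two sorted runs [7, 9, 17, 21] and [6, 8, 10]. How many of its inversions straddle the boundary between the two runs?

Count, for every r in R, how many entries of L exceed r:
r = 6: 7, 9, 17, 21 → 4
r = 8: 9, 17, 21 → 3
r = 10: 17, 21 → 2
Cross-inversions: 4 + 3 + 2 = 9

9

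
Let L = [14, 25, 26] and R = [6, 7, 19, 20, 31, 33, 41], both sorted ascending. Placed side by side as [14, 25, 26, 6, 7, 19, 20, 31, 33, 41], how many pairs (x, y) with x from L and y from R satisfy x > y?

For each element r of the right run, count left-run elements greater than r:
r = 6: 14, 25, 26 → 3
r = 7: 14, 25, 26 → 3
r = 19: 25, 26 → 2
r = 20: 25, 26 → 2
r = 31: none → 0
r = 33: none → 0
r = 41: none → 0
Cross-inversions: 3 + 3 + 2 + 2 + 0 + 0 + 0 = 10

10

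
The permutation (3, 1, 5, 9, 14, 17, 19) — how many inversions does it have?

1

Sweep left to right; for each value list the smaller values that follow it:
3 → 1 → 1
1 → none → 0
5 → none → 0
9 → none → 0
14 → none → 0
17 → none → 0
19 → none → 0
Sum: 1 + 0 + 0 + 0 + 0 + 0 + 0 = 1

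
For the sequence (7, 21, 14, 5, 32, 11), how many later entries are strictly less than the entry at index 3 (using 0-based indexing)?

0

The element at index 3 is 5.
Elements after it: 32, 11
None of them are smaller than 5.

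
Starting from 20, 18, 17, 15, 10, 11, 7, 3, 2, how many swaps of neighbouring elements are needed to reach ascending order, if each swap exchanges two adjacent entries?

Minimum adjacent swaps = number of inversions (each swap of adjacent out-of-order elements removes one inversion and no swap can remove more).
Count inversions — for each element, later elements that are smaller:
20: 18, 17, 15, 10, 11, 7, 3, 2 → 8
18: 17, 15, 10, 11, 7, 3, 2 → 7
17: 15, 10, 11, 7, 3, 2 → 6
15: 10, 11, 7, 3, 2 → 5
10: 7, 3, 2 → 3
11: 7, 3, 2 → 3
7: 3, 2 → 2
3: 2 → 1
2: none → 0
Total inversions: 8 + 7 + 6 + 5 + 3 + 3 + 2 + 1 + 0 = 35

35 swaps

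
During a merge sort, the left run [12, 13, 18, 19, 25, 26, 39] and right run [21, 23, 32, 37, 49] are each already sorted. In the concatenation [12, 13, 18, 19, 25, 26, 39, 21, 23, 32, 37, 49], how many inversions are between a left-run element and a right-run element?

Count, for every r in R, how many entries of L exceed r:
r = 21: 25, 26, 39 → 3
r = 23: 25, 26, 39 → 3
r = 32: 39 → 1
r = 37: 39 → 1
r = 49: none → 0
Cross-inversions: 3 + 3 + 1 + 1 + 0 = 8

8 split inversions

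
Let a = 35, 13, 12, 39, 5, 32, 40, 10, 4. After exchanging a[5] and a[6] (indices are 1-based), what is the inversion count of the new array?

24

Positions 5 and 6 hold 5 and 32; after swapping, the array is [35, 13, 12, 39, 32, 5, 40, 10, 4].
Count, for each position, how many later elements it exceeds:
35: 6
13: 4
12: 3
39: 4
32: 3
5: 1
40: 2
10: 1
4: 0
Sum: 6 + 4 + 3 + 4 + 3 + 1 + 2 + 1 + 0 = 24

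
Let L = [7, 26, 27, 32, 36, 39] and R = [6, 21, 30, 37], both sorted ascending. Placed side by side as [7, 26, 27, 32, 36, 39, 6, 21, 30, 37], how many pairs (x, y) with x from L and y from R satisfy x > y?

15

Count, for every r in R, how many entries of L exceed r:
r = 6: 7, 26, 27, 32, 36, 39 → 6
r = 21: 26, 27, 32, 36, 39 → 5
r = 30: 32, 36, 39 → 3
r = 37: 39 → 1
Cross-inversions: 6 + 5 + 3 + 1 = 15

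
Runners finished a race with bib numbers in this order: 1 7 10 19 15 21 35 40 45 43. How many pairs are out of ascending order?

Element-by-element contributions:
1 → none → 0
7 → none → 0
10 → none → 0
19 → 15 → 1
15 → none → 0
21 → none → 0
35 → none → 0
40 → none → 0
45 → 43 → 1
43 → none → 0
Sum: 0 + 0 + 0 + 1 + 0 + 0 + 0 + 0 + 1 + 0 = 2

2 inversions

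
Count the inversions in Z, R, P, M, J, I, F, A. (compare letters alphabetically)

28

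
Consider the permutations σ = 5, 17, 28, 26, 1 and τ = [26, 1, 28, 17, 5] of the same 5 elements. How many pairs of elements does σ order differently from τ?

9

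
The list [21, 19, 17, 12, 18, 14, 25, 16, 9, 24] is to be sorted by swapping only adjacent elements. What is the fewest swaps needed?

26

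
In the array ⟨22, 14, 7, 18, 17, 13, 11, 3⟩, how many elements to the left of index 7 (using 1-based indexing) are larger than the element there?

The element at index 7 is 11.
Elements before it: 22, 14, 7, 18, 17, 13
Those larger than 11: 22, 14, 18, 17, 13

5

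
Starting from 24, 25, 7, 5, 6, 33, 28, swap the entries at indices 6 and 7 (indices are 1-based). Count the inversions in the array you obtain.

Positions 6 and 7 hold 33 and 28; after swapping, the array is [24, 25, 7, 5, 6, 28, 33].
Sweep left to right; for each value list the smaller values that follow it:
24: 3
25: 3
7: 2
5: 0
6: 0
28: 0
33: 0
Sum: 3 + 3 + 2 + 0 + 0 + 0 + 0 = 8

8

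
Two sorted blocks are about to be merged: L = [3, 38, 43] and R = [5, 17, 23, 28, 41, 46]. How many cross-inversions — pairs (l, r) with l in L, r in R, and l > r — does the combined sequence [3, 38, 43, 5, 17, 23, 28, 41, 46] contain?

Count, for every r in R, how many entries of L exceed r:
r = 5: 38, 43 → 2
r = 17: 38, 43 → 2
r = 23: 38, 43 → 2
r = 28: 38, 43 → 2
r = 41: 43 → 1
r = 46: none → 0
Cross-inversions: 2 + 2 + 2 + 2 + 1 + 0 = 9

9 split inversions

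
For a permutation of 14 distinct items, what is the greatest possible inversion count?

Inversions: 91

The maximum occurs when the array is in strictly decreasing order: every one of the C(14, 2) pairs is inverted.
C(14, 2) = 14·13/2 = 91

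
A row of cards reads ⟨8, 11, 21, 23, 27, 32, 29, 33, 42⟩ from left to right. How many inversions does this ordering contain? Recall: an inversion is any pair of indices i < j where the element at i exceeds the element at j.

Inversions: 1

For each element, count later entries that are smaller:
8: 0
11: 0
21: 0
23: 0
27: 0
32: 1
29: 0
33: 0
42: 0
Sum: 0 + 0 + 0 + 0 + 0 + 1 + 0 + 0 + 0 = 1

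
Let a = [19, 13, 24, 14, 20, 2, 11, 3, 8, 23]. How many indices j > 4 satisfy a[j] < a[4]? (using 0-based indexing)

4

The element at index 4 is 20.
Elements after it: 2, 11, 3, 8, 23
Those smaller than 20: 2, 11, 3, 8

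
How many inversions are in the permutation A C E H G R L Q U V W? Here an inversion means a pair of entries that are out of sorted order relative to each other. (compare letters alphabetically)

Count, for each position, how many later elements it exceeds:
A → none → 0
C → none → 0
E → none → 0
H → G → 1
G → none → 0
R → L, Q → 2
L → none → 0
Q → none → 0
U → none → 0
V → none → 0
W → none → 0
Sum: 0 + 0 + 0 + 1 + 0 + 2 + 0 + 0 + 0 + 0 + 0 = 3

3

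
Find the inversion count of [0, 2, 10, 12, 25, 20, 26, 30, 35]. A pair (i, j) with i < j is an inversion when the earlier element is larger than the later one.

1

Count, for each position, how many later elements it exceeds:
0: 0
2: 0
10: 0
12: 0
25: 1
20: 0
26: 0
30: 0
35: 0
Sum: 0 + 0 + 0 + 0 + 1 + 0 + 0 + 0 + 0 = 1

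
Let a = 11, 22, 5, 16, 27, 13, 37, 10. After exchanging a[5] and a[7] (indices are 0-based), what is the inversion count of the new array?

Positions 5 and 7 hold 13 and 10; after swapping, the array is [11, 22, 5, 16, 27, 10, 37, 13].
For each element, count later entries that are smaller:
11: 2
22: 4
5: 0
16: 2
27: 2
10: 0
37: 1
13: 0
Sum: 2 + 4 + 0 + 2 + 2 + 0 + 1 + 0 = 11

11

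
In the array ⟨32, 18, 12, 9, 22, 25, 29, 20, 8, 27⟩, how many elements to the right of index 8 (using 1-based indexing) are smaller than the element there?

The element at index 8 is 20.
Elements after it: 8, 27
Those smaller than 20: 8

1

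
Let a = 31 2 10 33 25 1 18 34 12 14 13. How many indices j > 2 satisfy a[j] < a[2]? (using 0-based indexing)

The element at index 2 is 10.
Elements after it: 33, 25, 1, 18, 34, 12, 14, 13
Those smaller than 10: 1

1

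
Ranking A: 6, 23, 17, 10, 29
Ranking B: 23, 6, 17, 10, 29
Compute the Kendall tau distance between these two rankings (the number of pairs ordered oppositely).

1

Assign each item its position (1..5) in the first ordering, then rewrite the second ordering as that position sequence:
positions: 6→1, 23→2, 17→3, 10→4, 29→5
second ordering as positions: [2, 1, 3, 4, 5]
Discordant pairs = inversions in this position sequence.
2: 1 → 1
1: 0
3: 0
4: 0
5: 0
Total: 1 + 0 + 0 + 0 + 0 = 1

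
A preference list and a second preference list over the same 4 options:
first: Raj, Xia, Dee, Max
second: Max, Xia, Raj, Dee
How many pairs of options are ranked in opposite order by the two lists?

There are 4 pairs.

Assign each item its position (1..4) in the first ordering, then rewrite the second ordering as that position sequence:
positions: Raj→1, Xia→2, Dee→3, Max→4
second ordering as positions: [4, 2, 1, 3]
Discordant pairs = inversions in this position sequence.
4: 2, 1, 3 → 3
2: 1 → 1
1: 0
3: 0
Total: 3 + 1 + 0 + 0 = 4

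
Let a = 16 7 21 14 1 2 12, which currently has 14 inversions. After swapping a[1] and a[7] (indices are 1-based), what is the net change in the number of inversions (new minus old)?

-3

Positions 1 and 7 hold 16 and 12; after swapping, the array is [12, 7, 21, 14, 1, 2, 16].
Count, for each position, how many later elements it exceeds:
12: 3
7: 2
21: 4
14: 2
1: 0
2: 0
16: 0
Sum: 3 + 2 + 4 + 2 + 0 + 0 + 0 = 11
Change: 11 − 14 = -3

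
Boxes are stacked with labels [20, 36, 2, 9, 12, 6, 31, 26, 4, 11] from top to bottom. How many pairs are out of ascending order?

25

Count, for each position, how many later elements it exceeds:
20: 6
36: 8
2: 0
9: 2
12: 3
6: 1
31: 3
26: 2
4: 0
11: 0
Sum: 6 + 8 + 0 + 2 + 3 + 1 + 3 + 2 + 0 + 0 = 25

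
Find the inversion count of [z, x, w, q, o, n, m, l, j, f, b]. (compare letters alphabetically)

55

Element-by-element contributions:
z → x, w, q, o, n, m, l, j, f, b → 10
x → w, q, o, n, m, l, j, f, b → 9
w → q, o, n, m, l, j, f, b → 8
q → o, n, m, l, j, f, b → 7
o → n, m, l, j, f, b → 6
n → m, l, j, f, b → 5
m → l, j, f, b → 4
l → j, f, b → 3
j → f, b → 2
f → b → 1
b → none → 0
Sum: 10 + 9 + 8 + 7 + 6 + 5 + 4 + 3 + 2 + 1 + 0 = 55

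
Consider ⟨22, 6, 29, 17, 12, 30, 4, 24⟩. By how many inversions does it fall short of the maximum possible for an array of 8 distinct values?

14 inversions short

Maximum inversions for 8 distinct elements is C(8, 2) = 8·7/2 = 28.
Current inversions — for each element, count later smaller elements:
22: 4
6: 1
29: 4
17: 2
12: 1
30: 2
4: 0
24: 0
Current total: 4 + 1 + 4 + 2 + 1 + 2 + 0 + 0 = 14
Shortfall: 28 − 14 = 14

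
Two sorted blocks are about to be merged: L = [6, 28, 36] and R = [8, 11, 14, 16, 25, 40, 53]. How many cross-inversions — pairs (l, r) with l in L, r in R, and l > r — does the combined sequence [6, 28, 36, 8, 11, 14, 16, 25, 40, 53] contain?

There are 10 split inversions.

Take each right-half value and tally the left-half values above it:
r = 8: 28, 36 → 2
r = 11: 28, 36 → 2
r = 14: 28, 36 → 2
r = 16: 28, 36 → 2
r = 25: 28, 36 → 2
r = 40: none → 0
r = 53: none → 0
Cross-inversions: 2 + 2 + 2 + 2 + 2 + 0 + 0 = 10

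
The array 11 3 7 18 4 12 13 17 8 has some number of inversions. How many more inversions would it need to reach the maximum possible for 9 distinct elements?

23 inversions short

Maximum inversions for 9 distinct elements is C(9, 2) = 9·8/2 = 36.
Current inversions — for each element, count later smaller elements:
11: 4
3: 0
7: 1
18: 5
4: 0
12: 1
13: 1
17: 1
8: 0
Current total: 4 + 0 + 1 + 5 + 0 + 1 + 1 + 1 + 0 = 13
Shortfall: 36 − 13 = 23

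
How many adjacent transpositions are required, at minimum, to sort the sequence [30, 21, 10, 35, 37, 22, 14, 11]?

Minimum adjacent swaps = number of inversions (each swap of adjacent out-of-order elements removes one inversion and no swap can remove more).
Count inversions — for each element, later elements that are smaller:
30: 21, 10, 22, 14, 11 → 5
21: 10, 14, 11 → 3
10: none → 0
35: 22, 14, 11 → 3
37: 22, 14, 11 → 3
22: 14, 11 → 2
14: 11 → 1
11: none → 0
Total inversions: 5 + 3 + 0 + 3 + 3 + 2 + 1 + 0 = 17

There are 17 adjacent swaps.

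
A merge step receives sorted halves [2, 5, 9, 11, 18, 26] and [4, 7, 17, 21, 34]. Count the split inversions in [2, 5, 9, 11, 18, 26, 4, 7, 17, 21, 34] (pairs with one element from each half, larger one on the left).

For each element r of the right run, count left-run elements greater than r:
r = 4: 5, 9, 11, 18, 26 → 5
r = 7: 9, 11, 18, 26 → 4
r = 17: 18, 26 → 2
r = 21: 26 → 1
r = 34: none → 0
Cross-inversions: 5 + 4 + 2 + 1 + 0 = 12

12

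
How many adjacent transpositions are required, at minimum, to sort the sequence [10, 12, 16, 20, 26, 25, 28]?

Minimum adjacent swaps = number of inversions (each swap of adjacent out-of-order elements removes one inversion and no swap can remove more).
Count inversions — for each element, later elements that are smaller:
10: none → 0
12: none → 0
16: none → 0
20: none → 0
26: 25 → 1
25: none → 0
28: none → 0
Total inversions: 0 + 0 + 0 + 0 + 1 + 0 + 0 = 1

1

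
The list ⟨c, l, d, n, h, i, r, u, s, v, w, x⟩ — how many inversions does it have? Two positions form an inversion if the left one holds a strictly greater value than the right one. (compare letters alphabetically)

6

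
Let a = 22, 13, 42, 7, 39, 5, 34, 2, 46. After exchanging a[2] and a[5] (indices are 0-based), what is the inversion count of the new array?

14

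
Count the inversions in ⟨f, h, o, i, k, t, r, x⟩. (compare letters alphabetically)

3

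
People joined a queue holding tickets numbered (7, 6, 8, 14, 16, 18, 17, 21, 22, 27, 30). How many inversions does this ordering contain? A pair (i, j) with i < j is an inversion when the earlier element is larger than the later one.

There are 2 out-of-order pairs.

For each element, count later entries that are smaller:
7 → 6 → 1
6 → none → 0
8 → none → 0
14 → none → 0
16 → none → 0
18 → 17 → 1
17 → none → 0
21 → none → 0
22 → none → 0
27 → none → 0
30 → none → 0
Sum: 1 + 0 + 0 + 0 + 0 + 1 + 0 + 0 + 0 + 0 + 0 = 2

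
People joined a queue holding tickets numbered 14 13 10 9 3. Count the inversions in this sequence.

10

For each element, count later entries that are smaller:
14: 4
13: 3
10: 2
9: 1
3: 0
Sum: 4 + 3 + 2 + 1 + 0 = 10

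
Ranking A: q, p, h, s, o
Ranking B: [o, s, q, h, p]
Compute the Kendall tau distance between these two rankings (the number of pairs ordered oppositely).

Discordant pairs: 8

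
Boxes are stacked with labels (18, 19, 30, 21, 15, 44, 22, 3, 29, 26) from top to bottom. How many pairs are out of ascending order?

19 out-of-order pairs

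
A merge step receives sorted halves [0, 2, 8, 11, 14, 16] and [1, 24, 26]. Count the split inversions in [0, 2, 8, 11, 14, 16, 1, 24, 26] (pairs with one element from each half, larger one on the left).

5

For each element r of the right run, count left-run elements greater than r:
r = 1: 2, 8, 11, 14, 16 → 5
r = 24: none → 0
r = 26: none → 0
Cross-inversions: 5 + 0 + 0 = 5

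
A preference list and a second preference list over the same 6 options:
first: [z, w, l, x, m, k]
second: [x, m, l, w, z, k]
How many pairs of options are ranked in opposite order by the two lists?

9

Assign each item its position (1..6) in the first ordering, then rewrite the second ordering as that position sequence:
positions: z→1, w→2, l→3, x→4, m→5, k→6
second ordering as positions: [4, 5, 3, 2, 1, 6]
Discordant pairs = inversions in this position sequence.
4: 3, 2, 1 → 3
5: 3, 2, 1 → 3
3: 2, 1 → 2
2: 1 → 1
1: 0
6: 0
Total: 3 + 3 + 2 + 1 + 0 + 0 = 9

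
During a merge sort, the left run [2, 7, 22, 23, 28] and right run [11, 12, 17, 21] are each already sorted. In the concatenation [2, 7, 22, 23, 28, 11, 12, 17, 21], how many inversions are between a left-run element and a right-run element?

12

For each element r of the right run, count left-run elements greater than r:
r = 11: 22, 23, 28 → 3
r = 12: 22, 23, 28 → 3
r = 17: 22, 23, 28 → 3
r = 21: 22, 23, 28 → 3
Cross-inversions: 3 + 3 + 3 + 3 = 12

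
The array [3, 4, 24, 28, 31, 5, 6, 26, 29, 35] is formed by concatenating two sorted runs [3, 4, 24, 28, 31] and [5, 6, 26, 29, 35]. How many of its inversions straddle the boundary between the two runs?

9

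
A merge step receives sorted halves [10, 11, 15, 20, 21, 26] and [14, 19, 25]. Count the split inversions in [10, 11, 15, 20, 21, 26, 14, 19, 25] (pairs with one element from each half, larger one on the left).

Take each right-half value and tally the left-half values above it:
r = 14: 15, 20, 21, 26 → 4
r = 19: 20, 21, 26 → 3
r = 25: 26 → 1
Cross-inversions: 4 + 3 + 1 = 8

8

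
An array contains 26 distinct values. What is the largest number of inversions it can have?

A reversed (strictly descending) arrangement makes every pair an inversion, giving C(26, 2) inversions.
C(26, 2) = 26·25/2 = 325

Inversions: 325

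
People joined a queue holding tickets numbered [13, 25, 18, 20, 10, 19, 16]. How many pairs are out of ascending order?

Out-of-order index pairs (1-indexed):
(1,5): 13 > 10
(2,3): 25 > 18
(2,4): 25 > 20
(2,5): 25 > 10
(2,6): 25 > 19
(2,7): 25 > 16
(3,5): 18 > 10
(3,7): 18 > 16
(4,5): 20 > 10
(4,6): 20 > 19
(4,7): 20 > 16
(6,7): 19 > 16
That's 12 pairs.

12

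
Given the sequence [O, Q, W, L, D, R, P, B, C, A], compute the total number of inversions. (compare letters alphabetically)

34

For each element, count later entries that are smaller:
O → L, D, B, C, A → 5
Q → L, D, P, B, C, A → 6
W → L, D, R, P, B, C, A → 7
L → D, B, C, A → 4
D → B, C, A → 3
R → P, B, C, A → 4
P → B, C, A → 3
B → A → 1
C → A → 1
A → none → 0
Sum: 5 + 6 + 7 + 4 + 3 + 4 + 3 + 1 + 1 + 0 = 34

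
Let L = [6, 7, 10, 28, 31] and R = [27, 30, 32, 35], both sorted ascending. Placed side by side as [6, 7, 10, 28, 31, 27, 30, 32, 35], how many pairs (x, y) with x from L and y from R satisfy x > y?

3

For each element r of the right run, count left-run elements greater than r:
r = 27: 28, 31 → 2
r = 30: 31 → 1
r = 32: none → 0
r = 35: none → 0
Cross-inversions: 2 + 1 + 0 + 0 = 3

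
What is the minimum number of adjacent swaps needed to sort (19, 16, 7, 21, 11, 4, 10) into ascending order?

Minimum adjacent swaps = number of inversions (each swap of adjacent out-of-order elements removes one inversion and no swap can remove more).
Count inversions — for each element, later elements that are smaller:
19: 16, 7, 11, 4, 10 → 5
16: 7, 11, 4, 10 → 4
7: 4 → 1
21: 11, 4, 10 → 3
11: 4, 10 → 2
4: none → 0
10: none → 0
Total inversions: 5 + 4 + 1 + 3 + 2 + 0 + 0 = 15

Swaps: 15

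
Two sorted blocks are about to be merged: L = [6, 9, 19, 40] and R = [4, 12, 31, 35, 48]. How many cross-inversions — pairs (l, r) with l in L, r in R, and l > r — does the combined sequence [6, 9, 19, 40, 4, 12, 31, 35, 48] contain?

8 split inversions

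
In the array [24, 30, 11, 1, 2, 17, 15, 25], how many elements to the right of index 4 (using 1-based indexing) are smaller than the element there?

0 such elements

The element at index 4 is 1.
Elements after it: 2, 17, 15, 25
None of them are smaller than 1.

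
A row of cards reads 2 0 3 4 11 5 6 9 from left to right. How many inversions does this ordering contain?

4

Count, for each position, how many later elements it exceeds:
2: 1
0: 0
3: 0
4: 0
11: 3
5: 0
6: 0
9: 0
Sum: 1 + 0 + 0 + 0 + 3 + 0 + 0 + 0 = 4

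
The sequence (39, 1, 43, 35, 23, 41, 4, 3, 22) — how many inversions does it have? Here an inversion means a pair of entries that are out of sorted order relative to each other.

For each element, count later entries that are smaller:
39: 6
1: 0
43: 6
35: 4
23: 3
41: 3
4: 1
3: 0
22: 0
Sum: 6 + 0 + 6 + 4 + 3 + 3 + 1 + 0 + 0 = 23

23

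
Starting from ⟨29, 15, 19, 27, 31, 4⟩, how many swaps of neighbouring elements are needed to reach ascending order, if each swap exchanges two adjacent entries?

Minimum adjacent swaps = number of inversions (each swap of adjacent out-of-order elements removes one inversion and no swap can remove more).
Count inversions — for each element, later elements that are smaller:
29: 15, 19, 27, 4 → 4
15: 4 → 1
19: 4 → 1
27: 4 → 1
31: 4 → 1
4: none → 0
Total inversions: 4 + 1 + 1 + 1 + 1 + 0 = 8

8 adjacent swaps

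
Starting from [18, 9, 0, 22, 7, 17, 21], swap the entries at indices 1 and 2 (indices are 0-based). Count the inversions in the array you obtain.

8

Positions 1 and 2 hold 9 and 0; after swapping, the array is [18, 0, 9, 22, 7, 17, 21].
Count, for each position, how many later elements it exceeds:
18: 4
0: 0
9: 1
22: 3
7: 0
17: 0
21: 0
Sum: 4 + 0 + 1 + 3 + 0 + 0 + 0 = 8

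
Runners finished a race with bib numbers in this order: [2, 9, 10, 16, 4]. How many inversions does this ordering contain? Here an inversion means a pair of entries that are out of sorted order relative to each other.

3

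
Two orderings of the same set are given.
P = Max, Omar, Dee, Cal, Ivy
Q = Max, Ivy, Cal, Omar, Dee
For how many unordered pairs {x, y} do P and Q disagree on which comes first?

5

Assign each item its position (1..5) in the first ordering, then rewrite the second ordering as that position sequence:
positions: Max→1, Omar→2, Dee→3, Cal→4, Ivy→5
second ordering as positions: [1, 5, 4, 2, 3]
Discordant pairs = inversions in this position sequence.
1: 0
5: 4, 2, 3 → 3
4: 2, 3 → 2
2: 0
3: 0
Total: 0 + 3 + 2 + 0 + 0 = 5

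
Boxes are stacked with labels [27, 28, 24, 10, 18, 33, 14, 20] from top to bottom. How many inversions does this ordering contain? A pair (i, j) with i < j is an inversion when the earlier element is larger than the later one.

Out-of-order pairs: 17

Sweep left to right; for each value list the smaller values that follow it:
27: 5
28: 5
24: 4
10: 0
18: 1
33: 2
14: 0
20: 0
Sum: 5 + 5 + 4 + 0 + 1 + 2 + 0 + 0 = 17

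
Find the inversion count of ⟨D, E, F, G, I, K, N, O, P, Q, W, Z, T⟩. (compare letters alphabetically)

Element-by-element contributions:
D → none → 0
E → none → 0
F → none → 0
G → none → 0
I → none → 0
K → none → 0
N → none → 0
O → none → 0
P → none → 0
Q → none → 0
W → T → 1
Z → T → 1
T → none → 0
Sum: 0 + 0 + 0 + 0 + 0 + 0 + 0 + 0 + 0 + 0 + 1 + 1 + 0 = 2

2 inversions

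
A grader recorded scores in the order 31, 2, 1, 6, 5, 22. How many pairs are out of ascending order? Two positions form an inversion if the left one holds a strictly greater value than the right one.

There are 7 inversions.

Count, for each position, how many later elements it exceeds:
31 → 2, 1, 6, 5, 22 → 5
2 → 1 → 1
1 → none → 0
6 → 5 → 1
5 → none → 0
22 → none → 0
Sum: 5 + 1 + 0 + 1 + 0 + 0 = 7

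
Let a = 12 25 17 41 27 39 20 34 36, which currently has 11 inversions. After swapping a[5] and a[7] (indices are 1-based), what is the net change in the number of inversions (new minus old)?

Positions 5 and 7 hold 27 and 20; after swapping, the array is [12, 25, 17, 41, 20, 39, 27, 34, 36].
Sweep left to right; for each value list the smaller values that follow it:
12 → none → 0
25 → 17, 20 → 2
17 → none → 0
41 → 20, 39, 27, 34, 36 → 5
20 → none → 0
39 → 27, 34, 36 → 3
27 → none → 0
34 → none → 0
36 → none → 0
Sum: 0 + 2 + 0 + 5 + 0 + 3 + 0 + 0 + 0 = 10
Change: 10 − 11 = -1

-1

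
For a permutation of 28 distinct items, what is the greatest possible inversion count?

Inversions: 378

The maximum occurs when the array is in strictly decreasing order: every one of the C(28, 2) pairs is inverted.
C(28, 2) = 28·27/2 = 378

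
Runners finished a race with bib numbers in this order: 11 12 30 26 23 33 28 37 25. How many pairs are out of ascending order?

Inversions: 10

Count, for each position, how many later elements it exceeds:
11 → none → 0
12 → none → 0
30 → 26, 23, 28, 25 → 4
26 → 23, 25 → 2
23 → none → 0
33 → 28, 25 → 2
28 → 25 → 1
37 → 25 → 1
25 → none → 0
Sum: 0 + 0 + 4 + 2 + 0 + 2 + 1 + 1 + 0 = 10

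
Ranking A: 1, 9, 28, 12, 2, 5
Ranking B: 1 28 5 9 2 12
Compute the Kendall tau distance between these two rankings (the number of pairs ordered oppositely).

Assign each item its position (1..6) in the first ordering, then rewrite the second ordering as that position sequence:
positions: 1→1, 9→2, 28→3, 12→4, 2→5, 5→6
second ordering as positions: [1, 3, 6, 2, 5, 4]
Discordant pairs = inversions in this position sequence.
1: 0
3: 2 → 1
6: 2, 5, 4 → 3
2: 0
5: 4 → 1
4: 0
Total: 0 + 1 + 3 + 0 + 1 + 0 = 5

There are 5 discordant pairs.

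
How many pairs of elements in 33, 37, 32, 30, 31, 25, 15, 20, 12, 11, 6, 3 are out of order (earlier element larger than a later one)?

63

Element-by-element contributions:
33: 10
37: 10
32: 9
30: 7
31: 7
25: 6
15: 4
20: 4
12: 3
11: 2
6: 1
3: 0
Sum: 10 + 10 + 9 + 7 + 7 + 6 + 4 + 4 + 3 + 2 + 1 + 0 = 63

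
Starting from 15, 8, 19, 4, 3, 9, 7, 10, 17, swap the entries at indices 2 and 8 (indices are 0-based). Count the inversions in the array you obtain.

There are 16 inversions.

Positions 2 and 8 hold 19 and 17; after swapping, the array is [15, 8, 17, 4, 3, 9, 7, 10, 19].
Sweep left to right; for each value list the smaller values that follow it:
15: 6
8: 3
17: 5
4: 1
3: 0
9: 1
7: 0
10: 0
19: 0
Sum: 6 + 3 + 5 + 1 + 0 + 1 + 0 + 0 + 0 = 16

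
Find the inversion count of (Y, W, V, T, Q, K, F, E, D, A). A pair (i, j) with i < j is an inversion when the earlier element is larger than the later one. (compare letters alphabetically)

Element-by-element contributions:
Y → W, V, T, Q, K, F, E, D, A → 9
W → V, T, Q, K, F, E, D, A → 8
V → T, Q, K, F, E, D, A → 7
T → Q, K, F, E, D, A → 6
Q → K, F, E, D, A → 5
K → F, E, D, A → 4
F → E, D, A → 3
E → D, A → 2
D → A → 1
A → none → 0
Sum: 9 + 8 + 7 + 6 + 5 + 4 + 3 + 2 + 1 + 0 = 45

There are 45 out-of-order pairs.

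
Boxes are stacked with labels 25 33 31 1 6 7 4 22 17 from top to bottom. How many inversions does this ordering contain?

For each element, count later entries that are smaller:
25 → 1, 6, 7, 4, 22, 17 → 6
33 → 31, 1, 6, 7, 4, 22, 17 → 7
31 → 1, 6, 7, 4, 22, 17 → 6
1 → none → 0
6 → 4 → 1
7 → 4 → 1
4 → none → 0
22 → 17 → 1
17 → none → 0
Sum: 6 + 7 + 6 + 0 + 1 + 1 + 0 + 1 + 0 = 22

22 out-of-order pairs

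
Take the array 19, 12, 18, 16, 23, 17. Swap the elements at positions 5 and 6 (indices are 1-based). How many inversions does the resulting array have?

There are 6 inversions.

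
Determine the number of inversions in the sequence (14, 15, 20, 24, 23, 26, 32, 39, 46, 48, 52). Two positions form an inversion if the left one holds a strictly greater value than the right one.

There is 1 inversion.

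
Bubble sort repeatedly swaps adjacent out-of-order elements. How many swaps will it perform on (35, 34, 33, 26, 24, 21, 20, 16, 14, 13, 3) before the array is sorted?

55

The minimum number of adjacent swaps to sort an array equals its inversion count, since every such swap removes exactly one inversion.
Count inversions — for each element, later elements that are smaller:
35: 34, 33, 26, 24, 21, 20, 16, 14, 13, 3 → 10
34: 33, 26, 24, 21, 20, 16, 14, 13, 3 → 9
33: 26, 24, 21, 20, 16, 14, 13, 3 → 8
26: 24, 21, 20, 16, 14, 13, 3 → 7
24: 21, 20, 16, 14, 13, 3 → 6
21: 20, 16, 14, 13, 3 → 5
20: 16, 14, 13, 3 → 4
16: 14, 13, 3 → 3
14: 13, 3 → 2
13: 3 → 1
3: none → 0
Total inversions: 10 + 9 + 8 + 7 + 6 + 5 + 4 + 3 + 2 + 1 + 0 = 55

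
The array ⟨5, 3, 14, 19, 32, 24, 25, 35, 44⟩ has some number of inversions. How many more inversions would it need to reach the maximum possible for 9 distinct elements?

33

Maximum inversions for 9 distinct elements is C(9, 2) = 9·8/2 = 36.
Current inversions — for each element, count later smaller elements:
5: 1
3: 0
14: 0
19: 0
32: 2
24: 0
25: 0
35: 0
44: 0
Current total: 1 + 0 + 0 + 0 + 2 + 0 + 0 + 0 + 0 = 3
Shortfall: 36 − 3 = 33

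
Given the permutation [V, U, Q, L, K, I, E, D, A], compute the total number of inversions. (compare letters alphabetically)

36 inversions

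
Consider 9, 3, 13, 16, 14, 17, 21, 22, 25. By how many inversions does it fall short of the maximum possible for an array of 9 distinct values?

34 inversions short

Maximum inversions for 9 distinct elements is C(9, 2) = 9·8/2 = 36.
Current inversions — for each element, count later smaller elements:
9: 1
3: 0
13: 0
16: 1
14: 0
17: 0
21: 0
22: 0
25: 0
Current total: 1 + 0 + 0 + 1 + 0 + 0 + 0 + 0 + 0 = 2
Shortfall: 36 − 2 = 34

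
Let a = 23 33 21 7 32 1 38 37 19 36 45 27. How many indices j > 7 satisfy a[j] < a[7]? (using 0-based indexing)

3 such elements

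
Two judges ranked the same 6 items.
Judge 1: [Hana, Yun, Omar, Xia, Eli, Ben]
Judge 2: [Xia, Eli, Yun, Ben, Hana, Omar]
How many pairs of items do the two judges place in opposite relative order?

Assign each item its position (1..6) in the first ordering, then rewrite the second ordering as that position sequence:
positions: Hana→1, Yun→2, Omar→3, Xia→4, Eli→5, Ben→6
second ordering as positions: [4, 5, 2, 6, 1, 3]
Discordant pairs = inversions in this position sequence.
4: 2, 1, 3 → 3
5: 2, 1, 3 → 3
2: 1 → 1
6: 1, 3 → 2
1: 0
3: 0
Total: 3 + 3 + 1 + 2 + 0 + 0 = 9

9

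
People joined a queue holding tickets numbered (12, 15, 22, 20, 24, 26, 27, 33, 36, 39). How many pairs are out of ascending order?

Out-of-order pairs: 1

For each element, count later entries that are smaller:
12: 0
15: 0
22: 1
20: 0
24: 0
26: 0
27: 0
33: 0
36: 0
39: 0
Sum: 0 + 0 + 1 + 0 + 0 + 0 + 0 + 0 + 0 + 0 = 1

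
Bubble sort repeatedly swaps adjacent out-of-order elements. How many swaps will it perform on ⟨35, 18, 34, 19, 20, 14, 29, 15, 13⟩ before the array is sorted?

The minimum number of adjacent swaps to sort an array equals its inversion count, since every such swap removes exactly one inversion.
Count inversions — for each element, later elements that are smaller:
35: 18, 34, 19, 20, 14, 29, 15, 13 → 8
18: 14, 15, 13 → 3
34: 19, 20, 14, 29, 15, 13 → 6
19: 14, 15, 13 → 3
20: 14, 15, 13 → 3
14: 13 → 1
29: 15, 13 → 2
15: 13 → 1
13: none → 0
Total inversions: 8 + 3 + 6 + 3 + 3 + 1 + 2 + 1 + 0 = 27

27 swaps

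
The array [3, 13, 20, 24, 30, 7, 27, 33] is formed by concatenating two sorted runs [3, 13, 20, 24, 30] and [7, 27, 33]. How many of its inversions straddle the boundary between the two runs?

Cross-inversions: 5

For each element r of the right run, count left-run elements greater than r:
r = 7: 13, 20, 24, 30 → 4
r = 27: 30 → 1
r = 33: none → 0
Cross-inversions: 4 + 1 + 0 = 5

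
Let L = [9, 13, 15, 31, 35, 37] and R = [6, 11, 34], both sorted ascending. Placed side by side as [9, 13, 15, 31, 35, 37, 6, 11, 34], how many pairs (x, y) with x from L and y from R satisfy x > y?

13

Take each right-half value and tally the left-half values above it:
r = 6: 9, 13, 15, 31, 35, 37 → 6
r = 11: 13, 15, 31, 35, 37 → 5
r = 34: 35, 37 → 2
Cross-inversions: 6 + 5 + 2 = 13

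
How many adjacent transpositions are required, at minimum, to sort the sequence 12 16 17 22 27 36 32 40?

1

Each adjacent swap fixes exactly one inversion, so the minimum swap count equals the number of inversions.
Count inversions — for each element, later elements that are smaller:
12: none → 0
16: none → 0
17: none → 0
22: none → 0
27: none → 0
36: 32 → 1
32: none → 0
40: none → 0
Total inversions: 0 + 0 + 0 + 0 + 0 + 1 + 0 + 0 = 1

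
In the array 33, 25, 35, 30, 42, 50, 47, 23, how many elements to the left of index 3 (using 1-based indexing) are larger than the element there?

The element at index 3 is 35.
Elements before it: 33, 25
None of them are larger than 35.

0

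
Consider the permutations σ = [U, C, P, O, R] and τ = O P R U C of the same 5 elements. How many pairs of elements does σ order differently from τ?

Assign each item its position (1..5) in the first ordering, then rewrite the second ordering as that position sequence:
positions: U→1, C→2, P→3, O→4, R→5
second ordering as positions: [4, 3, 5, 1, 2]
Discordant pairs = inversions in this position sequence.
4: 3, 1, 2 → 3
3: 1, 2 → 2
5: 1, 2 → 2
1: 0
2: 0
Total: 3 + 2 + 2 + 0 + 0 = 7

7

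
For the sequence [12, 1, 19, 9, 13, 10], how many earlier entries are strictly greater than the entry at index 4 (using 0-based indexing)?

The element at index 4 is 13.
Elements before it: 12, 1, 19, 9
Those larger than 13: 19

1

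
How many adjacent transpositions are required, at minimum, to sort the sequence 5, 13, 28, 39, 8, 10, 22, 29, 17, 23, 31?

17 swaps

Each adjacent swap fixes exactly one inversion, so the minimum swap count equals the number of inversions.
Count inversions — for each element, later elements that are smaller:
5: none → 0
13: 8, 10 → 2
28: 8, 10, 22, 17, 23 → 5
39: 8, 10, 22, 29, 17, 23, 31 → 7
8: none → 0
10: none → 0
22: 17 → 1
29: 17, 23 → 2
17: none → 0
23: none → 0
31: none → 0
Total inversions: 0 + 2 + 5 + 7 + 0 + 0 + 1 + 2 + 0 + 0 + 0 = 17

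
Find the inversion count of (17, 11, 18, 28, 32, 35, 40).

Sweep left to right; for each value list the smaller values that follow it:
17: 1
11: 0
18: 0
28: 0
32: 0
35: 0
40: 0
Sum: 1 + 0 + 0 + 0 + 0 + 0 + 0 = 1

1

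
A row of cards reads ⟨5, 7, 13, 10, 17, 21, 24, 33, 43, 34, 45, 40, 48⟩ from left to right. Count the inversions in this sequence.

4

Sweep left to right; for each value list the smaller values that follow it:
5 → none → 0
7 → none → 0
13 → 10 → 1
10 → none → 0
17 → none → 0
21 → none → 0
24 → none → 0
33 → none → 0
43 → 34, 40 → 2
34 → none → 0
45 → 40 → 1
40 → none → 0
48 → none → 0
Sum: 0 + 0 + 1 + 0 + 0 + 0 + 0 + 0 + 2 + 0 + 1 + 0 + 0 = 4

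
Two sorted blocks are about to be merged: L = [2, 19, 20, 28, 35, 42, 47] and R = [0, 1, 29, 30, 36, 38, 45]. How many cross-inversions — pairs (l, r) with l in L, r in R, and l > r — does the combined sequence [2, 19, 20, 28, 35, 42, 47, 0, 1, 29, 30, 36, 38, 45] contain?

25 cross-inversions

Take each right-half value and tally the left-half values above it:
r = 0: 2, 19, 20, 28, 35, 42, 47 → 7
r = 1: 2, 19, 20, 28, 35, 42, 47 → 7
r = 29: 35, 42, 47 → 3
r = 30: 35, 42, 47 → 3
r = 36: 42, 47 → 2
r = 38: 42, 47 → 2
r = 45: 47 → 1
Cross-inversions: 7 + 7 + 3 + 3 + 2 + 2 + 1 = 25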